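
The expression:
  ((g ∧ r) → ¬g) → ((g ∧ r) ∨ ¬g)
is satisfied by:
  {r: True, g: False}
  {g: False, r: False}
  {g: True, r: True}


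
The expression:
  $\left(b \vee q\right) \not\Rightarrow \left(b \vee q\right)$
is never true.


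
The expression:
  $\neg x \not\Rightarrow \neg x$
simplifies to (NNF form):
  $\text{False}$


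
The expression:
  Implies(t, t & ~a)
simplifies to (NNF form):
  ~a | ~t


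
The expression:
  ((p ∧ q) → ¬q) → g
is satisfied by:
  {g: True, p: True, q: True}
  {g: True, p: True, q: False}
  {g: True, q: True, p: False}
  {g: True, q: False, p: False}
  {p: True, q: True, g: False}


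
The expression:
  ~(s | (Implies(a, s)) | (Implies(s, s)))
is never true.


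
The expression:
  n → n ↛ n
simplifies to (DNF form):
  ¬n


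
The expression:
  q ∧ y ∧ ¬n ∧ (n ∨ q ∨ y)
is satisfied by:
  {y: True, q: True, n: False}


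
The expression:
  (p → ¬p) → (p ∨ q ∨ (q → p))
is always true.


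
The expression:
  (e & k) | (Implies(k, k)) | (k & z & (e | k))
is always true.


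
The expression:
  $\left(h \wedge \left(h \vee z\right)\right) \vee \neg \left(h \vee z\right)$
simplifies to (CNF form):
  $h \vee \neg z$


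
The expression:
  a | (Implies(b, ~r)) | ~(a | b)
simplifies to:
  a | ~b | ~r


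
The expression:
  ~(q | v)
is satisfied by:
  {q: False, v: False}


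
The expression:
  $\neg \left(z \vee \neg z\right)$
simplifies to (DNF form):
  $\text{False}$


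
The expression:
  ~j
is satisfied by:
  {j: False}


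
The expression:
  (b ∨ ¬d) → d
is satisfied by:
  {d: True}


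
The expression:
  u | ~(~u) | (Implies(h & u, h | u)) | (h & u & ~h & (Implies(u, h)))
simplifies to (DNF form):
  True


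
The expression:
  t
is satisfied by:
  {t: True}


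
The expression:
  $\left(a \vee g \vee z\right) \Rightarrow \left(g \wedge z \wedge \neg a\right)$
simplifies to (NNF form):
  $\neg a \wedge \left(g \vee \neg z\right) \wedge \left(z \vee \neg g\right)$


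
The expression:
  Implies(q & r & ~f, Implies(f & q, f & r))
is always true.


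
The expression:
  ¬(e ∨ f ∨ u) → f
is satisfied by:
  {e: True, u: True, f: True}
  {e: True, u: True, f: False}
  {e: True, f: True, u: False}
  {e: True, f: False, u: False}
  {u: True, f: True, e: False}
  {u: True, f: False, e: False}
  {f: True, u: False, e: False}


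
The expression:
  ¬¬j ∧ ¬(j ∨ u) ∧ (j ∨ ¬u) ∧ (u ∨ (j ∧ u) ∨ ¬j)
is never true.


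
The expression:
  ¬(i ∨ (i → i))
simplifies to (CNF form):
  False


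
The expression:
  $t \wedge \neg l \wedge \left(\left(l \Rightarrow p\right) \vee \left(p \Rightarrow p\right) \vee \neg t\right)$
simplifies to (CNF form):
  $t \wedge \neg l$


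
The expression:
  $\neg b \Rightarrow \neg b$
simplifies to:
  $\text{True}$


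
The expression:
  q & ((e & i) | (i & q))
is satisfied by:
  {i: True, q: True}


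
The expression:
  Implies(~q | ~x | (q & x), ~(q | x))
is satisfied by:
  {q: False, x: False}


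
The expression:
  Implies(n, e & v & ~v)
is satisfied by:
  {n: False}


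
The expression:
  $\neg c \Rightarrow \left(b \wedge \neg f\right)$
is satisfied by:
  {b: True, c: True, f: False}
  {c: True, f: False, b: False}
  {b: True, c: True, f: True}
  {c: True, f: True, b: False}
  {b: True, f: False, c: False}


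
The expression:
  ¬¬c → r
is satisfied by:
  {r: True, c: False}
  {c: False, r: False}
  {c: True, r: True}


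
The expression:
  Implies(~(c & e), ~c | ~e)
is always true.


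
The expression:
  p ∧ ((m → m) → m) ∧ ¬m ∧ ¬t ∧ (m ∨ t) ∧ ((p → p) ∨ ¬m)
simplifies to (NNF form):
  False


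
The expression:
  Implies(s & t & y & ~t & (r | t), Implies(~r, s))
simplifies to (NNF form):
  True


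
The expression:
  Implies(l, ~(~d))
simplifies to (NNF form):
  d | ~l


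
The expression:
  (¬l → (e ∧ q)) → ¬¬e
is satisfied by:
  {e: True, l: False}
  {l: False, e: False}
  {l: True, e: True}


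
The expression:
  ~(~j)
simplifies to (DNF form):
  j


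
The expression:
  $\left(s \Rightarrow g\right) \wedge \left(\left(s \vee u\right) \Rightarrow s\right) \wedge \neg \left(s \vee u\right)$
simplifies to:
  $\neg s \wedge \neg u$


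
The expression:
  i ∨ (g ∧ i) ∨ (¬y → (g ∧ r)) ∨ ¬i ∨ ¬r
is always true.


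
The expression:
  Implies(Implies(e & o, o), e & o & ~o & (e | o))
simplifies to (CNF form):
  False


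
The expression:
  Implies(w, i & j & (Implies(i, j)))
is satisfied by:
  {i: True, j: True, w: False}
  {i: True, j: False, w: False}
  {j: True, i: False, w: False}
  {i: False, j: False, w: False}
  {i: True, w: True, j: True}


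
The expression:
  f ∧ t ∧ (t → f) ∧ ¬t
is never true.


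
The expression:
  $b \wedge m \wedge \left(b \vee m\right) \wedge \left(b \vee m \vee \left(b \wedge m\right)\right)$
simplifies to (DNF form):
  $b \wedge m$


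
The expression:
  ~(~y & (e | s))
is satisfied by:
  {y: True, s: False, e: False}
  {y: True, e: True, s: False}
  {y: True, s: True, e: False}
  {y: True, e: True, s: True}
  {e: False, s: False, y: False}


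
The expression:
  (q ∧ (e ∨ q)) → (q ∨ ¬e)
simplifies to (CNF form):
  True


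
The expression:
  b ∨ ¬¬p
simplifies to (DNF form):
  b ∨ p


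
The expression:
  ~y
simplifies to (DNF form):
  ~y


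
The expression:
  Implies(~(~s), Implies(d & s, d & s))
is always true.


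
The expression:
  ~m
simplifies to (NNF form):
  ~m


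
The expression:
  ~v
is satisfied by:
  {v: False}


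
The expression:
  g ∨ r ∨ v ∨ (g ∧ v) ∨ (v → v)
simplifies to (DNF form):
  True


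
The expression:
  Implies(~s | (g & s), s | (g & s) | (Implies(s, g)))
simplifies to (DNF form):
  True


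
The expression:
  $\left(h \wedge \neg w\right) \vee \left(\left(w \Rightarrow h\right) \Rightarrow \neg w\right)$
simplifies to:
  $\neg h \vee \neg w$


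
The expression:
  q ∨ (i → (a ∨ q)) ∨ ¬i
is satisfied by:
  {a: True, q: True, i: False}
  {a: True, q: False, i: False}
  {q: True, a: False, i: False}
  {a: False, q: False, i: False}
  {a: True, i: True, q: True}
  {a: True, i: True, q: False}
  {i: True, q: True, a: False}


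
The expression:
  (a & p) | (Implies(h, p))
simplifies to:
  p | ~h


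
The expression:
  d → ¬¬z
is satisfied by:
  {z: True, d: False}
  {d: False, z: False}
  {d: True, z: True}


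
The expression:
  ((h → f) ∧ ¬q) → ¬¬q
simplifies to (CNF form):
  (h ∨ q) ∧ (q ∨ ¬f)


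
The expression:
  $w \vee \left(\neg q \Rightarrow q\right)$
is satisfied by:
  {q: True, w: True}
  {q: True, w: False}
  {w: True, q: False}


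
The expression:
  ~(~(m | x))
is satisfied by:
  {x: True, m: True}
  {x: True, m: False}
  {m: True, x: False}


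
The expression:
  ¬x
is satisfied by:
  {x: False}


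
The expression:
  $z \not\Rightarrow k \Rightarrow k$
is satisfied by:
  {k: True, z: False}
  {z: False, k: False}
  {z: True, k: True}


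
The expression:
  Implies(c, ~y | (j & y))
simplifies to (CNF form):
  j | ~c | ~y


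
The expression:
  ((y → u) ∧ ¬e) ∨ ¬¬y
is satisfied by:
  {y: True, e: False}
  {e: False, y: False}
  {e: True, y: True}


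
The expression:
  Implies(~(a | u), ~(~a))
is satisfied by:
  {a: True, u: True}
  {a: True, u: False}
  {u: True, a: False}


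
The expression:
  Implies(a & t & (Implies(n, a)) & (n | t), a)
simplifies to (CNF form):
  True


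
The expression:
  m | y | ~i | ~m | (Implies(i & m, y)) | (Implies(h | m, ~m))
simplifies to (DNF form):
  True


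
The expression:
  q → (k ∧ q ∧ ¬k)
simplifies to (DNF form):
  ¬q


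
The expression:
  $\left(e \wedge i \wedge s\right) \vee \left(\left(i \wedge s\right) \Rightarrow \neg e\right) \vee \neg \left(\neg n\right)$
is always true.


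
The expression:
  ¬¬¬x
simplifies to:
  ¬x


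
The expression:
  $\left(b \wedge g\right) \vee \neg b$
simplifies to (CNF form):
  $g \vee \neg b$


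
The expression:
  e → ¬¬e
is always true.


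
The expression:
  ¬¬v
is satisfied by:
  {v: True}


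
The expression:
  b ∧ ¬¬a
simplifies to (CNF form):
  a ∧ b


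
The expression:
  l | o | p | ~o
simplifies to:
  True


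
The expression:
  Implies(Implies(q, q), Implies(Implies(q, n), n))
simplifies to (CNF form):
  n | q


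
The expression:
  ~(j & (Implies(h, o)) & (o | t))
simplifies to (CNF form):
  (~j | ~o) & (h | ~j | ~o) & (h | ~j | ~t) & (~j | ~o | ~t)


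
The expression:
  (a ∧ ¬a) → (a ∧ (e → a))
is always true.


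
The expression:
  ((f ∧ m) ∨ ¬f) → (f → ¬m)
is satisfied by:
  {m: False, f: False}
  {f: True, m: False}
  {m: True, f: False}


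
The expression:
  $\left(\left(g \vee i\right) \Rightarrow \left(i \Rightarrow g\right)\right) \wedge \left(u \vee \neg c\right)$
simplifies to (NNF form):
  $\left(g \wedge u\right) \vee \left(g \wedge \neg c\right) \vee \left(u \wedge \neg i\right) \vee \left(\neg c \wedge \neg i\right)$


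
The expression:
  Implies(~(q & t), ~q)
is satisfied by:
  {t: True, q: False}
  {q: False, t: False}
  {q: True, t: True}


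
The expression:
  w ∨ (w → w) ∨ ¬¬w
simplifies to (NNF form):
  True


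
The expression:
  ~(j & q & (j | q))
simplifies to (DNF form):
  ~j | ~q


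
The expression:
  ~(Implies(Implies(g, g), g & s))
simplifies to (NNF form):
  ~g | ~s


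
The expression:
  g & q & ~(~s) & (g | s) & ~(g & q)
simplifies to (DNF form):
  False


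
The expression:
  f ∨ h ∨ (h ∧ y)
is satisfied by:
  {h: True, f: True}
  {h: True, f: False}
  {f: True, h: False}


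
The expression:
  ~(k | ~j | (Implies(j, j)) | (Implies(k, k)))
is never true.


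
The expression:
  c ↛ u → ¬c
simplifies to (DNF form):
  u ∨ ¬c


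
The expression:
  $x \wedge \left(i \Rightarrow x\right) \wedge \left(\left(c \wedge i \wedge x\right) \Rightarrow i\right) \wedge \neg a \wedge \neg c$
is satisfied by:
  {x: True, c: False, a: False}


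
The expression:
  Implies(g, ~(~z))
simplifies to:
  z | ~g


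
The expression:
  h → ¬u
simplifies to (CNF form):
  ¬h ∨ ¬u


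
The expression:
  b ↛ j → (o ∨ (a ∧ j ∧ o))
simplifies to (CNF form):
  j ∨ o ∨ ¬b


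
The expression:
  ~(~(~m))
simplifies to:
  ~m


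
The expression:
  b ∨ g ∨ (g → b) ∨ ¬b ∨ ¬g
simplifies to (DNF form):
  True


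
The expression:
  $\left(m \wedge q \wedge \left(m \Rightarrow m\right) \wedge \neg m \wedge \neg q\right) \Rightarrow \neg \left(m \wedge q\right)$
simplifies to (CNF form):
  $\text{True}$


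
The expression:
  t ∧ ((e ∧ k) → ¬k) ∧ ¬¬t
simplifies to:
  t ∧ (¬e ∨ ¬k)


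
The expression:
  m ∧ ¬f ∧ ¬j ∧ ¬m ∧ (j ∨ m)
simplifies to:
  False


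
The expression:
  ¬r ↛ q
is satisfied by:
  {q: True, r: False}
  {r: False, q: False}
  {r: True, q: True}


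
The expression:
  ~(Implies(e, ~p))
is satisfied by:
  {p: True, e: True}


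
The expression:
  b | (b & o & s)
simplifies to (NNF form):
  b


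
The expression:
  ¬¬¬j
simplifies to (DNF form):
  ¬j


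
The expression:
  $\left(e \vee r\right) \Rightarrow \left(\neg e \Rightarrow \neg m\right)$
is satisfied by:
  {e: True, m: False, r: False}
  {m: False, r: False, e: False}
  {r: True, e: True, m: False}
  {r: True, m: False, e: False}
  {e: True, m: True, r: False}
  {m: True, e: False, r: False}
  {r: True, m: True, e: True}


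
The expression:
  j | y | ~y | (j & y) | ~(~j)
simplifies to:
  True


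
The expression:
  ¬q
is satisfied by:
  {q: False}


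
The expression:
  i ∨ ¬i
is always true.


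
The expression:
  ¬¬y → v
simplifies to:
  v ∨ ¬y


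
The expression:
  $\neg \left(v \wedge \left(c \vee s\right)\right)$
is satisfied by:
  {c: False, v: False, s: False}
  {s: True, c: False, v: False}
  {c: True, s: False, v: False}
  {s: True, c: True, v: False}
  {v: True, s: False, c: False}


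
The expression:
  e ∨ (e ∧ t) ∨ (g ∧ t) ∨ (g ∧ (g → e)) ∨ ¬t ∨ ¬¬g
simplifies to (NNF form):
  e ∨ g ∨ ¬t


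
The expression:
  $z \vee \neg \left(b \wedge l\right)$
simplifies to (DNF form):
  $z \vee \neg b \vee \neg l$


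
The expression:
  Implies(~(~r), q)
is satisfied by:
  {q: True, r: False}
  {r: False, q: False}
  {r: True, q: True}


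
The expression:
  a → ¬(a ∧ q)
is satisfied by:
  {q: False, a: False}
  {a: True, q: False}
  {q: True, a: False}


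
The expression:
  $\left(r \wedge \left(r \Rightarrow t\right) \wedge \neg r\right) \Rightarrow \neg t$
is always true.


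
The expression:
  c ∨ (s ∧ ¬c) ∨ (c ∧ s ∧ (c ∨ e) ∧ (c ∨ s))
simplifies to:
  c ∨ s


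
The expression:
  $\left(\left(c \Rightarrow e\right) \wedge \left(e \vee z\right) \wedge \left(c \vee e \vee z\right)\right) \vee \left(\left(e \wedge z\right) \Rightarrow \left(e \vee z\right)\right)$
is always true.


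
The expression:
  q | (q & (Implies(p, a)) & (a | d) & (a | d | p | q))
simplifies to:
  q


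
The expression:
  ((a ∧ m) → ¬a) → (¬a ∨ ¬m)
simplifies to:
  True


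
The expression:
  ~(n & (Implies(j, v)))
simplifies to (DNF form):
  ~n | (j & ~v)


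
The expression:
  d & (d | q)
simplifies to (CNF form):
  d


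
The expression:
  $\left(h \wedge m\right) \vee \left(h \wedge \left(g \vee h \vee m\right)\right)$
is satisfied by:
  {h: True}


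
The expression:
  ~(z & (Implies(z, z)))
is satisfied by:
  {z: False}


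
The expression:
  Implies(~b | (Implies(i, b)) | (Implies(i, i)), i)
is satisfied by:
  {i: True}


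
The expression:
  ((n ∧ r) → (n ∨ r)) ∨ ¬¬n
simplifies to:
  True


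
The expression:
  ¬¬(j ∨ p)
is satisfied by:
  {p: True, j: True}
  {p: True, j: False}
  {j: True, p: False}


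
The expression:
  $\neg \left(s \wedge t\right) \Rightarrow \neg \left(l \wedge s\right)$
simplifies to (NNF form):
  $t \vee \neg l \vee \neg s$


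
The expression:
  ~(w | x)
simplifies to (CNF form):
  ~w & ~x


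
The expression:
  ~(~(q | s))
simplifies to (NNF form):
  q | s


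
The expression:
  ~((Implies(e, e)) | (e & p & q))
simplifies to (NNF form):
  False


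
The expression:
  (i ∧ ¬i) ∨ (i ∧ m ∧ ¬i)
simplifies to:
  False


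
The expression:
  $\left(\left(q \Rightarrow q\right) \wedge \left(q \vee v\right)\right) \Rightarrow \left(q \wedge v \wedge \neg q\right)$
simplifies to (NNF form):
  $\neg q \wedge \neg v$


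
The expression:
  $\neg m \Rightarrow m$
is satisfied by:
  {m: True}


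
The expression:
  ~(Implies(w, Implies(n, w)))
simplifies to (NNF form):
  False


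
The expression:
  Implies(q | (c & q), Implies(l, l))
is always true.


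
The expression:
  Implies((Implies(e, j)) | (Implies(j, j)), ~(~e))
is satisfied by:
  {e: True}


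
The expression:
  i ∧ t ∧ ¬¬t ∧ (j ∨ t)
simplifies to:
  i ∧ t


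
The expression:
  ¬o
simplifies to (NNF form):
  ¬o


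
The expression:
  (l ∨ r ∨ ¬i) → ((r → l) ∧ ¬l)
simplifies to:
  ¬l ∧ ¬r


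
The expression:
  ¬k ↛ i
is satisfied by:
  {i: True, k: False}
  {k: False, i: False}
  {k: True, i: True}


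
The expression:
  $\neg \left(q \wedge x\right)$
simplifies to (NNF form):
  $\neg q \vee \neg x$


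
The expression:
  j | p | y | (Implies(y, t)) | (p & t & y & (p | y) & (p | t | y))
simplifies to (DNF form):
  True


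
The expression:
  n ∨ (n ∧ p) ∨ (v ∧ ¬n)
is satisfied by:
  {n: True, v: True}
  {n: True, v: False}
  {v: True, n: False}


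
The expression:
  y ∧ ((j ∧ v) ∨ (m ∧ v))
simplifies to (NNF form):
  v ∧ y ∧ (j ∨ m)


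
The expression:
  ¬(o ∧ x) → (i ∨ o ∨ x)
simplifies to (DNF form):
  i ∨ o ∨ x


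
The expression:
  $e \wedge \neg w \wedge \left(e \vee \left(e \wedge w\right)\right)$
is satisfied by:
  {e: True, w: False}


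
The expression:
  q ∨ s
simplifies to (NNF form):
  q ∨ s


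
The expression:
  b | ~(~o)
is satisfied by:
  {b: True, o: True}
  {b: True, o: False}
  {o: True, b: False}


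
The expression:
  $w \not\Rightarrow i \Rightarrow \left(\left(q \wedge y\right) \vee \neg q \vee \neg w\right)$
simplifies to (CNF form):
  $i \vee y \vee \neg q \vee \neg w$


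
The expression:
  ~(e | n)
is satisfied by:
  {n: False, e: False}


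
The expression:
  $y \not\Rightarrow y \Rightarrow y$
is always true.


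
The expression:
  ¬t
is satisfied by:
  {t: False}


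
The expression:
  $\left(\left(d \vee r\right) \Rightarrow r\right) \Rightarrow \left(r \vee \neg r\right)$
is always true.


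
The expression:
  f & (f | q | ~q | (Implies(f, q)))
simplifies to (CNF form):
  f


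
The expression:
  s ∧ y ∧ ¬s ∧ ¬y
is never true.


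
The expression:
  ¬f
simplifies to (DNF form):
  ¬f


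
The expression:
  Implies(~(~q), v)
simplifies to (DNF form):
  v | ~q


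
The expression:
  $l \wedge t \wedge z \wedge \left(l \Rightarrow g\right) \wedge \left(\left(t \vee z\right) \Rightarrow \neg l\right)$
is never true.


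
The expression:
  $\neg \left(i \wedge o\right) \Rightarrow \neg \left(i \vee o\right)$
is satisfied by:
  {o: False, i: False}
  {i: True, o: True}


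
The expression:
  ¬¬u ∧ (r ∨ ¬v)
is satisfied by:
  {r: True, u: True, v: False}
  {u: True, v: False, r: False}
  {r: True, v: True, u: True}


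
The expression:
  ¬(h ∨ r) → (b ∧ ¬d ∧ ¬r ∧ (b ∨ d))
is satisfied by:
  {r: True, b: True, h: True, d: False}
  {r: True, h: True, d: False, b: False}
  {r: True, b: True, h: True, d: True}
  {r: True, h: True, d: True, b: False}
  {r: True, b: True, d: False, h: False}
  {r: True, d: False, h: False, b: False}
  {r: True, b: True, d: True, h: False}
  {r: True, d: True, h: False, b: False}
  {b: True, h: True, d: False, r: False}
  {h: True, b: False, d: False, r: False}
  {b: True, h: True, d: True, r: False}
  {h: True, d: True, b: False, r: False}
  {b: True, d: False, h: False, r: False}


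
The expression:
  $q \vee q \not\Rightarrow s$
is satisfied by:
  {q: True}


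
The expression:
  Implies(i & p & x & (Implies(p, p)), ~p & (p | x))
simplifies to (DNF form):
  ~i | ~p | ~x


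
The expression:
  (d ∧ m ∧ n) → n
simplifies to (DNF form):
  True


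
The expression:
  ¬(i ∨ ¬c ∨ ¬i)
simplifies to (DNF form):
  False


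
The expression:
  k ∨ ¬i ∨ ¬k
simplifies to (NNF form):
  True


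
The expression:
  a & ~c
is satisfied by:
  {a: True, c: False}


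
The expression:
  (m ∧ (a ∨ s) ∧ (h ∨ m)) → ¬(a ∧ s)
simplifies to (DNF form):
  ¬a ∨ ¬m ∨ ¬s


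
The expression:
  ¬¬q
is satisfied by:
  {q: True}


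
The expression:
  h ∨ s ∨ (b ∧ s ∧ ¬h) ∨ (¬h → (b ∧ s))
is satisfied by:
  {s: True, h: True}
  {s: True, h: False}
  {h: True, s: False}


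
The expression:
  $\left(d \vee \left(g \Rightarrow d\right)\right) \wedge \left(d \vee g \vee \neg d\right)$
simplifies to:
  $d \vee \neg g$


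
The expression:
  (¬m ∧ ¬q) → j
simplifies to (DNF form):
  j ∨ m ∨ q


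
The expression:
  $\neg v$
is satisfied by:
  {v: False}


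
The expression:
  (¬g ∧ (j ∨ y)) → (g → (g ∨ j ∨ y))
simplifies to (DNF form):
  True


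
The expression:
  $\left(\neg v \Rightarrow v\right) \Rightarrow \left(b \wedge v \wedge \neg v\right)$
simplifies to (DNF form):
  $\neg v$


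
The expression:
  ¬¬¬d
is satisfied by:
  {d: False}


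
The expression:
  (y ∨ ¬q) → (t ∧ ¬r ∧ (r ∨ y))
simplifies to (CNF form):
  (q ∨ y) ∧ (t ∨ ¬y) ∧ (¬r ∨ ¬y)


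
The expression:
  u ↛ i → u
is always true.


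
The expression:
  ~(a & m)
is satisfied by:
  {m: False, a: False}
  {a: True, m: False}
  {m: True, a: False}


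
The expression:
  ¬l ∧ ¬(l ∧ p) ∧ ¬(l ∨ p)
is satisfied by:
  {p: False, l: False}


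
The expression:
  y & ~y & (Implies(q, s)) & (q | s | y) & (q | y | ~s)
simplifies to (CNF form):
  False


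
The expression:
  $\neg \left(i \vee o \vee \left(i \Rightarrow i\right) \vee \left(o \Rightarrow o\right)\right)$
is never true.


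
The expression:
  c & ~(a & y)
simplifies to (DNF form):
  (c & ~a) | (c & ~y)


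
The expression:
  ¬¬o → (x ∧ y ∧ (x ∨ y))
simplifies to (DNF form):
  (x ∧ y) ∨ ¬o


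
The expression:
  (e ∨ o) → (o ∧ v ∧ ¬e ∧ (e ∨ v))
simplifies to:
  ¬e ∧ (v ∨ ¬o)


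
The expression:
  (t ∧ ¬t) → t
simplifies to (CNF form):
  True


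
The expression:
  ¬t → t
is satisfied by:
  {t: True}


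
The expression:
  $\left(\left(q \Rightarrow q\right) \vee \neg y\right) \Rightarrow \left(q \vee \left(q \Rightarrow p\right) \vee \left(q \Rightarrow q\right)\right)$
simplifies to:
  $\text{True}$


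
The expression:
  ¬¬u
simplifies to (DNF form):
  u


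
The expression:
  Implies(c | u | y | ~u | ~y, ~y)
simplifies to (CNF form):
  ~y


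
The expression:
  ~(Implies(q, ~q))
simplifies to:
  q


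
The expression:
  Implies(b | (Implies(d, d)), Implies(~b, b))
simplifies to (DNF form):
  b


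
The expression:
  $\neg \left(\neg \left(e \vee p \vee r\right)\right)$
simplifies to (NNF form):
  $e \vee p \vee r$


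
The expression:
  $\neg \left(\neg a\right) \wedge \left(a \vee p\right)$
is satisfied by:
  {a: True}


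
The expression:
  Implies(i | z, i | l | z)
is always true.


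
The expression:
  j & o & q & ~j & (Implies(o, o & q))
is never true.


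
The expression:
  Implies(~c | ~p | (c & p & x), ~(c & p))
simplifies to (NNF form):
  ~c | ~p | ~x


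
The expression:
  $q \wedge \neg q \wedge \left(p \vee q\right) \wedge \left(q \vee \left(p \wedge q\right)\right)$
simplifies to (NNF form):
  $\text{False}$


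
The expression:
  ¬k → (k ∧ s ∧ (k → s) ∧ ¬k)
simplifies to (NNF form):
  k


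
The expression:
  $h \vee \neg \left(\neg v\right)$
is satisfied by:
  {v: True, h: True}
  {v: True, h: False}
  {h: True, v: False}


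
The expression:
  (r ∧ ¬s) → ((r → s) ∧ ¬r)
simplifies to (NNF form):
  s ∨ ¬r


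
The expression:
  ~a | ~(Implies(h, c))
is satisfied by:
  {h: True, a: False, c: False}
  {h: False, a: False, c: False}
  {c: True, h: True, a: False}
  {c: True, h: False, a: False}
  {a: True, h: True, c: False}


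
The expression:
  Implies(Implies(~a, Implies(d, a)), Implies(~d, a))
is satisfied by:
  {a: True, d: True}
  {a: True, d: False}
  {d: True, a: False}


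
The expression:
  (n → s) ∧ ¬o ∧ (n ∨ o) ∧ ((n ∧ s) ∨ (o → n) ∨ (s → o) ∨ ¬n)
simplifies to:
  n ∧ s ∧ ¬o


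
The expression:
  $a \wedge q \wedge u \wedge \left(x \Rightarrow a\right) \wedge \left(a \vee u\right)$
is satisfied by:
  {a: True, u: True, q: True}


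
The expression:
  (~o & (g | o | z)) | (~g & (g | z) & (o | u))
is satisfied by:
  {z: True, o: False, g: False}
  {g: True, z: True, o: False}
  {g: True, o: False, z: False}
  {z: True, o: True, g: False}


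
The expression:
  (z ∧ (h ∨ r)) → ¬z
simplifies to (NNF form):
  (¬h ∧ ¬r) ∨ ¬z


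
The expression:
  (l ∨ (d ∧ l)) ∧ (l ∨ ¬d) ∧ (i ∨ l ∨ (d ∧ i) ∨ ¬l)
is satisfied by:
  {l: True}


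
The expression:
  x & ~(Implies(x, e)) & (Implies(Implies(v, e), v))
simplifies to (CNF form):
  v & x & ~e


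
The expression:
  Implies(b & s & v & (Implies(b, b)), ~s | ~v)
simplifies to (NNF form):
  ~b | ~s | ~v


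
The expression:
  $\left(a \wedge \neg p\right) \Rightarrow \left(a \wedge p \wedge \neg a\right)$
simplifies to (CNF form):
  $p \vee \neg a$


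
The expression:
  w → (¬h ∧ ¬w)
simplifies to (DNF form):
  ¬w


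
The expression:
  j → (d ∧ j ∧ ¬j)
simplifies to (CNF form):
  ¬j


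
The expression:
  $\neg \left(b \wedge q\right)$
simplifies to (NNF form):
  $\neg b \vee \neg q$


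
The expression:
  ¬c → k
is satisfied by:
  {k: True, c: True}
  {k: True, c: False}
  {c: True, k: False}


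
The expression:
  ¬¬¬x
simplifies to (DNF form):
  ¬x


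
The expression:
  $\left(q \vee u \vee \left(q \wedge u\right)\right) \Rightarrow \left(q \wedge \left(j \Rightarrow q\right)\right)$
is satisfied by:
  {q: True, u: False}
  {u: False, q: False}
  {u: True, q: True}


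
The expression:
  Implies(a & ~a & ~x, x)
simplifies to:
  True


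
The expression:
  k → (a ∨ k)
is always true.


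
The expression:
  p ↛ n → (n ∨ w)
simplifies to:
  n ∨ w ∨ ¬p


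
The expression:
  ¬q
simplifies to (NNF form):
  ¬q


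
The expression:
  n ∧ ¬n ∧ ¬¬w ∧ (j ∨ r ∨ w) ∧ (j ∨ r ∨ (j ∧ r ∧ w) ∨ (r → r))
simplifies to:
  False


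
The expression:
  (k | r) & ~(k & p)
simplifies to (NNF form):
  (k & ~p) | (r & ~k)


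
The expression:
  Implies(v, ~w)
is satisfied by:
  {w: False, v: False}
  {v: True, w: False}
  {w: True, v: False}


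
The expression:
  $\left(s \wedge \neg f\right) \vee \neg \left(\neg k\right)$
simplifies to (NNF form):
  $k \vee \left(s \wedge \neg f\right)$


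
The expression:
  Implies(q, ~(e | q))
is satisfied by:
  {q: False}


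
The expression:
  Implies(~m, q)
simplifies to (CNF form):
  m | q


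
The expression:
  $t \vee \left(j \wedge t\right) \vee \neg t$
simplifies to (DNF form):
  $\text{True}$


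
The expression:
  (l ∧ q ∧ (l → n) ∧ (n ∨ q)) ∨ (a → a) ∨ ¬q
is always true.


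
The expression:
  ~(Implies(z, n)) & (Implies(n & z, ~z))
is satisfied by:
  {z: True, n: False}


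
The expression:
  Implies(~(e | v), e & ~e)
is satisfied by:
  {v: True, e: True}
  {v: True, e: False}
  {e: True, v: False}


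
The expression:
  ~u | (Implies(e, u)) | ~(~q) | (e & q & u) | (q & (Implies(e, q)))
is always true.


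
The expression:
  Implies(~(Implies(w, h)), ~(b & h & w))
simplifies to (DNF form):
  True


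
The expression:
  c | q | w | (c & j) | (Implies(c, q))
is always true.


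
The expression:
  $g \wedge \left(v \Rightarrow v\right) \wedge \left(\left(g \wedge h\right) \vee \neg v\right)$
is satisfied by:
  {h: True, g: True, v: False}
  {g: True, v: False, h: False}
  {h: True, v: True, g: True}


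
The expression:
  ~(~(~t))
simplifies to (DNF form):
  ~t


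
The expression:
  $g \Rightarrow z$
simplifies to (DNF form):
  $z \vee \neg g$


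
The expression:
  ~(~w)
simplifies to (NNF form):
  w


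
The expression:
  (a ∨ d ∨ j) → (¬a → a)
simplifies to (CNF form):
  (a ∨ ¬d) ∧ (a ∨ ¬j)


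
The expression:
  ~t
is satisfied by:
  {t: False}


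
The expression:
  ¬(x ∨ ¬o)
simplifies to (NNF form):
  o ∧ ¬x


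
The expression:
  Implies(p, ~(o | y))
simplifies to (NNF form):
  ~p | (~o & ~y)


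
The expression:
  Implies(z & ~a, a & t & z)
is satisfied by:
  {a: True, z: False}
  {z: False, a: False}
  {z: True, a: True}


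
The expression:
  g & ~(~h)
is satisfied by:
  {h: True, g: True}


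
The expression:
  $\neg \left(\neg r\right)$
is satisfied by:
  {r: True}


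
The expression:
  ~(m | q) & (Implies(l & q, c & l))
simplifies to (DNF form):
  ~m & ~q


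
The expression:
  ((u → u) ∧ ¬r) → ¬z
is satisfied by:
  {r: True, z: False}
  {z: False, r: False}
  {z: True, r: True}


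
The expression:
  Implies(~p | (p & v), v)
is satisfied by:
  {v: True, p: True}
  {v: True, p: False}
  {p: True, v: False}


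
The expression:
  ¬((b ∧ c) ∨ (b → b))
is never true.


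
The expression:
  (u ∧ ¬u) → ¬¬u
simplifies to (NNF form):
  True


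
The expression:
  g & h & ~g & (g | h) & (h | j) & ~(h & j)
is never true.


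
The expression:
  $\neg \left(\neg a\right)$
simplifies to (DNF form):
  $a$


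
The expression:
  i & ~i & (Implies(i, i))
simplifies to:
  False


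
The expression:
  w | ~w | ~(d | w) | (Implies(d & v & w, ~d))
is always true.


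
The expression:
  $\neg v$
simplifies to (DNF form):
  $\neg v$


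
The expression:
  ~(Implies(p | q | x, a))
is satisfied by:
  {x: True, q: True, p: True, a: False}
  {x: True, q: True, p: False, a: False}
  {x: True, p: True, q: False, a: False}
  {x: True, p: False, q: False, a: False}
  {q: True, p: True, x: False, a: False}
  {q: True, p: False, x: False, a: False}
  {p: True, x: False, q: False, a: False}


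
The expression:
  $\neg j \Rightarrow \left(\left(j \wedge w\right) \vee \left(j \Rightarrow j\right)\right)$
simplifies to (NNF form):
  $\text{True}$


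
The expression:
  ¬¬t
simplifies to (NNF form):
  t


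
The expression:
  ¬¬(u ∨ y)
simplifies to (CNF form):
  u ∨ y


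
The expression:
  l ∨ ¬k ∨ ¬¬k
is always true.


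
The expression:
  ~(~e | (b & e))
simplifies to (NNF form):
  e & ~b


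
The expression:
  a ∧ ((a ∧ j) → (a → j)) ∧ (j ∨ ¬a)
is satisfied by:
  {a: True, j: True}


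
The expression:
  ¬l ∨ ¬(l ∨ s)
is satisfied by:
  {l: False}


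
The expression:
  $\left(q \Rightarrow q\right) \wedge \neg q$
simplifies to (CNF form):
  $\neg q$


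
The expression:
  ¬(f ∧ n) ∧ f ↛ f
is never true.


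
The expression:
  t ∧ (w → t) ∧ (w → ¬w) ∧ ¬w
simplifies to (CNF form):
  t ∧ ¬w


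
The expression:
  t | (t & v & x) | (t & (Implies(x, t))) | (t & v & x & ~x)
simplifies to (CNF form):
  t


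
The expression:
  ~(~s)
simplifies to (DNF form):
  s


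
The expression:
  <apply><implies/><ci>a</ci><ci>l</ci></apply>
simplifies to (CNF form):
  <apply><or/><ci>l</ci><apply><not/><ci>a</ci></apply></apply>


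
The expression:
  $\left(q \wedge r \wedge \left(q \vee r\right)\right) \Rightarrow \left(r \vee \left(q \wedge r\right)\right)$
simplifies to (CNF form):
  $\text{True}$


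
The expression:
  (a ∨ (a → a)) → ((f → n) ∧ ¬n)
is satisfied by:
  {n: False, f: False}


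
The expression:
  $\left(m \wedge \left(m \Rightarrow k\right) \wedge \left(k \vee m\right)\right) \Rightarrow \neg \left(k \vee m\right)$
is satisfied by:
  {k: False, m: False}
  {m: True, k: False}
  {k: True, m: False}


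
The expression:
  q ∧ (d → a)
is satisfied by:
  {a: True, q: True, d: False}
  {q: True, d: False, a: False}
  {a: True, d: True, q: True}


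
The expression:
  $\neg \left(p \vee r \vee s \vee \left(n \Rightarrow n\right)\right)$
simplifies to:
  $\text{False}$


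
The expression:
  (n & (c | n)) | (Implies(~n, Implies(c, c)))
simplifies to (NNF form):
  True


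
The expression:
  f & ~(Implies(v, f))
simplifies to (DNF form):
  False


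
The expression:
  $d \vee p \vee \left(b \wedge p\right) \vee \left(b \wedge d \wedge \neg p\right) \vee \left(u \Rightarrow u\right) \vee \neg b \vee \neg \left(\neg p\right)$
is always true.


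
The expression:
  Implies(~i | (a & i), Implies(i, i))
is always true.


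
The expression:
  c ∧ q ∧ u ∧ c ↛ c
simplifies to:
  False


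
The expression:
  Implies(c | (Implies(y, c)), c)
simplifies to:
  c | y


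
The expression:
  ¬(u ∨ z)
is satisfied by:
  {u: False, z: False}


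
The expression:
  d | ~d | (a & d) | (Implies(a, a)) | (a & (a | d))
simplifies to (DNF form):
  True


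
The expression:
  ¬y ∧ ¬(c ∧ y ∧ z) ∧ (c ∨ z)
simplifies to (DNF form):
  (c ∧ ¬y) ∨ (z ∧ ¬y)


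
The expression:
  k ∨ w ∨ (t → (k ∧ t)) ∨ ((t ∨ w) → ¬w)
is always true.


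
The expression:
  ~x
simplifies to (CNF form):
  ~x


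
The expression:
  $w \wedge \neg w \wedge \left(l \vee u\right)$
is never true.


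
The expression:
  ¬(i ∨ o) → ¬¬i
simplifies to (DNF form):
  i ∨ o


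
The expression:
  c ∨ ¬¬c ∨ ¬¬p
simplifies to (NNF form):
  c ∨ p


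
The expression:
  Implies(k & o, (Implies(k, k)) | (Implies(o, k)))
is always true.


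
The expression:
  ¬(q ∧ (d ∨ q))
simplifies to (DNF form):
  ¬q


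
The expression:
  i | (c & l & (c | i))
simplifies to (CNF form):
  (c | i) & (i | l)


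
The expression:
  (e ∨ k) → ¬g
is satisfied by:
  {e: False, g: False, k: False}
  {k: True, e: False, g: False}
  {e: True, k: False, g: False}
  {k: True, e: True, g: False}
  {g: True, k: False, e: False}


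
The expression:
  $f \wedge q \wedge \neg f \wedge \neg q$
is never true.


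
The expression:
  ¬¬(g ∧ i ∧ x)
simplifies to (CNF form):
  g ∧ i ∧ x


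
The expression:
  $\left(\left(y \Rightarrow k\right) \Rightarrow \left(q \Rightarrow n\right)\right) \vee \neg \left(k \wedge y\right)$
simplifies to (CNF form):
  $n \vee \neg k \vee \neg q \vee \neg y$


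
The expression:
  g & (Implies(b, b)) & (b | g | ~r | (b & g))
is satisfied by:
  {g: True}


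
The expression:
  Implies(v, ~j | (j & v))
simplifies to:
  True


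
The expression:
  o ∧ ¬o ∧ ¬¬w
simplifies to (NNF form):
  False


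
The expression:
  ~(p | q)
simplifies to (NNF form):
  ~p & ~q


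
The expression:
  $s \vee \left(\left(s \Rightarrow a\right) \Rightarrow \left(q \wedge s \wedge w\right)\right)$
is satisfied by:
  {s: True}


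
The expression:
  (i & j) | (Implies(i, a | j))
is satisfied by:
  {a: True, j: True, i: False}
  {a: True, j: False, i: False}
  {j: True, a: False, i: False}
  {a: False, j: False, i: False}
  {a: True, i: True, j: True}
  {a: True, i: True, j: False}
  {i: True, j: True, a: False}


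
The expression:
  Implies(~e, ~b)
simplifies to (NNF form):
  e | ~b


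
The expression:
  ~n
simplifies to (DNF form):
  ~n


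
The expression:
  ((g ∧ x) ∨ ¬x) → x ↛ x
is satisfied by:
  {x: True, g: False}


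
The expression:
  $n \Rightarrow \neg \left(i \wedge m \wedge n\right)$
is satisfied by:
  {m: False, n: False, i: False}
  {i: True, m: False, n: False}
  {n: True, m: False, i: False}
  {i: True, n: True, m: False}
  {m: True, i: False, n: False}
  {i: True, m: True, n: False}
  {n: True, m: True, i: False}


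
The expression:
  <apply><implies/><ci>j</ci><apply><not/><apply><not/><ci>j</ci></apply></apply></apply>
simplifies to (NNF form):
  <true/>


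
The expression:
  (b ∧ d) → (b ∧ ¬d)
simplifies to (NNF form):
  ¬b ∨ ¬d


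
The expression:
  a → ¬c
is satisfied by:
  {c: False, a: False}
  {a: True, c: False}
  {c: True, a: False}


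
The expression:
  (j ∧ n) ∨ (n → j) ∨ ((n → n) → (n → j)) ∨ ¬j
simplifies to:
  True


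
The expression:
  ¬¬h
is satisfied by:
  {h: True}


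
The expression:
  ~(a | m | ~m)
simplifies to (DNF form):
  False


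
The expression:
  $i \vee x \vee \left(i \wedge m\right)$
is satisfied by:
  {i: True, x: True}
  {i: True, x: False}
  {x: True, i: False}


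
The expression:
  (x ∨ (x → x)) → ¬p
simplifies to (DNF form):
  ¬p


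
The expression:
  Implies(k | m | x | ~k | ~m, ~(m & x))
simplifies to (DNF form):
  ~m | ~x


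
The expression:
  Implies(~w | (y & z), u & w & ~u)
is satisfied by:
  {w: True, z: False, y: False}
  {y: True, w: True, z: False}
  {z: True, w: True, y: False}


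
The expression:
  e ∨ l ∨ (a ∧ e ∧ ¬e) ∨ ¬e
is always true.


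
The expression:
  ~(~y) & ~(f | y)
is never true.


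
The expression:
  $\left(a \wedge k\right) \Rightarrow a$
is always true.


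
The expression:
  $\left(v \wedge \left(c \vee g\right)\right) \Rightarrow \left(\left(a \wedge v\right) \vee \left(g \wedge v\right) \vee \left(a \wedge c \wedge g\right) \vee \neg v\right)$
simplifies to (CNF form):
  $a \vee g \vee \neg c \vee \neg v$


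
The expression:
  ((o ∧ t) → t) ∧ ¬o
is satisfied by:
  {o: False}


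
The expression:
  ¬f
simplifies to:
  ¬f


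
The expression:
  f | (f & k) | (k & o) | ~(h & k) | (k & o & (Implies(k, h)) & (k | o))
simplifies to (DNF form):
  f | o | ~h | ~k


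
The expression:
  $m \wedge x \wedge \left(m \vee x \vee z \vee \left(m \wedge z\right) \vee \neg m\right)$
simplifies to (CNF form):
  $m \wedge x$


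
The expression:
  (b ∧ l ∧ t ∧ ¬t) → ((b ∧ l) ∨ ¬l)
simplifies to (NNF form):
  True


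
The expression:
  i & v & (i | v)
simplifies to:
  i & v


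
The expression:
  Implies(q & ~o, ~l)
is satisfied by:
  {o: True, l: False, q: False}
  {l: False, q: False, o: False}
  {o: True, q: True, l: False}
  {q: True, l: False, o: False}
  {o: True, l: True, q: False}
  {l: True, o: False, q: False}
  {o: True, q: True, l: True}


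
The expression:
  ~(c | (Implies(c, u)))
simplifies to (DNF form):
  False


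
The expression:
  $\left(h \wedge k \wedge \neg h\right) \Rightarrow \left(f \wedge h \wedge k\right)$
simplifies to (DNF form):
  $\text{True}$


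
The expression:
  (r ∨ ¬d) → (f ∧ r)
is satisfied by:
  {d: True, f: True, r: False}
  {d: True, f: False, r: False}
  {r: True, d: True, f: True}
  {r: True, f: True, d: False}


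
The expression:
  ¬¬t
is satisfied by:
  {t: True}


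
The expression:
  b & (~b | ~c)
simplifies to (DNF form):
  b & ~c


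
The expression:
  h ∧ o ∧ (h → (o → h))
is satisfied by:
  {h: True, o: True}


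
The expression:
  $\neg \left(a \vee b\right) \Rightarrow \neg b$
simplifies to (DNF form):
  $\text{True}$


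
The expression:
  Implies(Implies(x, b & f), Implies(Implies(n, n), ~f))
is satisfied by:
  {x: True, f: False, b: False}
  {x: False, f: False, b: False}
  {b: True, x: True, f: False}
  {b: True, x: False, f: False}
  {f: True, x: True, b: False}


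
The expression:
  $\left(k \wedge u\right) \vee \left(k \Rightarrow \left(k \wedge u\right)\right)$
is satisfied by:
  {u: True, k: False}
  {k: False, u: False}
  {k: True, u: True}
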